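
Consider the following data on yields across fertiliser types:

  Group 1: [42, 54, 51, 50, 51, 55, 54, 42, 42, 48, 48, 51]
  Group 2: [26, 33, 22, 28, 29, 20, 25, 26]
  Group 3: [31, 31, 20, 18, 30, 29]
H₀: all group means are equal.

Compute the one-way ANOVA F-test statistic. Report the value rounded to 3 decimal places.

test statistic = 71.487

Group means [49.00, 26.12, 26.50], grand mean 36.769
SSB = Σnᵢ(x̄ᵢ−x̄)² = 3334.240; SSW = ΣΣ(x−x̄ᵢ)² = 536.375
MSB = 3334.240/2 = 1667.1202; MSW = 536.375/23 = 23.3207
F = MSB/MSW = 71.4869
df = (2, 23)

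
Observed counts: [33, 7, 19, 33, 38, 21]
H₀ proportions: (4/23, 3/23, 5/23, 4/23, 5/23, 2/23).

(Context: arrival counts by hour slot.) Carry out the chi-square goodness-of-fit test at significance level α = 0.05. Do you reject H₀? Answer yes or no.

reject H₀: yes

n = 151; E_i = n·p_i = [26.26, 19.70, 32.83, 26.26, 32.83, 13.13]
χ² = (33−26.26)²/26.26 + (7−19.70)²/19.70 + (19−32.83)²/32.83 + (33−26.26)²/26.26 + (38−32.83)²/32.83 + (21−13.13)²/13.13 = 22.9978
df = 5
p-value (upper-tail) = 0.00034
At α=0.05: p < α → reject H₀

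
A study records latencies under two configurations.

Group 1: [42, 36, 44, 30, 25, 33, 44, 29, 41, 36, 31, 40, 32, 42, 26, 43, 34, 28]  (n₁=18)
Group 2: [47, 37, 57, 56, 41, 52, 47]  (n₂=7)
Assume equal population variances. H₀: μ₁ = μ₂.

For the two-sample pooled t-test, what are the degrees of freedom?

df = n₁ + n₂ − 2 = 18 + 7 − 2 = 23

degrees of freedom = 23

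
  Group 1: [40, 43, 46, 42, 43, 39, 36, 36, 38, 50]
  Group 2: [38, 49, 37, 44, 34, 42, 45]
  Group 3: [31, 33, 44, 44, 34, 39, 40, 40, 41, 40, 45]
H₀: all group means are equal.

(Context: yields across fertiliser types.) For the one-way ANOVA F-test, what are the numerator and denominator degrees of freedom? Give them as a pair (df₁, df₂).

degrees of freedom = [2, 25]

k = 3 groups, N = 28 total
df = (k−1, N−k) = (3−1, 28−3) = (2, 25)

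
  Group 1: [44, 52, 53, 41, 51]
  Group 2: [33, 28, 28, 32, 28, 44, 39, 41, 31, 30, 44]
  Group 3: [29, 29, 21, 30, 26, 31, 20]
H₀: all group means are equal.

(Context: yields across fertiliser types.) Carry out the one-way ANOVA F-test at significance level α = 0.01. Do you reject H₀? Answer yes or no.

Group means [48.20, 34.36, 26.57], grand mean 35.000
SSB = Σnᵢ(x̄ᵢ−x̄)² = 1372.940; SSW = ΣΣ(x−x̄ᵢ)² = 643.060
MSB = 1372.940/2 = 686.4701; MSW = 643.060/20 = 32.1530
F = MSB/MSW = 21.3501
df = (2, 20)
p-value (upper-tail) = 0.00001
At α=0.01: p < α → reject H₀

reject H₀: yes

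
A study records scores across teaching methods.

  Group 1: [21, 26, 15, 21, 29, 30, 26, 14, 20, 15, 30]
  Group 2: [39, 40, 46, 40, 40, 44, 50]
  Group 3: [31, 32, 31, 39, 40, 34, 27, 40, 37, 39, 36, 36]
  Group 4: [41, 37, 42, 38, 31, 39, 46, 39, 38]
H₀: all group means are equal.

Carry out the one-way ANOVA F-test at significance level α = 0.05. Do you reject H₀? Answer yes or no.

Group means [22.45, 42.71, 35.17, 39.00], grand mean 33.821
SSB = Σnᵢ(x̄ᵢ−x̄)² = 2237.921; SSW = ΣΣ(x−x̄ᵢ)² = 801.823
MSB = 2237.921/3 = 745.9737; MSW = 801.823/35 = 22.9092
F = MSB/MSW = 32.5622
df = (3, 35)
p-value (upper-tail) = 0.00000
At α=0.05: p < α → reject H₀

reject H₀: yes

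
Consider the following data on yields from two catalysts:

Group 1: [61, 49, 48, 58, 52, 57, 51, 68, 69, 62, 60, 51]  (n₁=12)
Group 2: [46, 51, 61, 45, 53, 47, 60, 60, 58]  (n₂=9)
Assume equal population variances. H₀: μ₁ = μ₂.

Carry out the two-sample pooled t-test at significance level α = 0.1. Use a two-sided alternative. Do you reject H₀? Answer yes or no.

x̄₁=57.167, s₁=7.120, n₁=12
x̄₂=53.444, s₂=6.502, n₂=9
s_p² = [11·7.120² + 8·6.502²]/19 = 47.1520
SE = √(s_p²·(1/12+1/9)) = 3.0279
t = (57.167−53.444)/3.0279 = 1.2293
df = 19
p-value (two-sided) = 0.23397
At α=0.1: p ≥ α → fail to reject H₀

reject H₀: no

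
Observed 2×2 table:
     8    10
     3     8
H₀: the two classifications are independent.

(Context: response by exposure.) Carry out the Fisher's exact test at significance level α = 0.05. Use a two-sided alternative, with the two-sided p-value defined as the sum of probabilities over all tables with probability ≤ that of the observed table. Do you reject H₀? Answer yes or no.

reject H₀: no

Margins: r₁=18, r₂=11, c₁=11, c₂=18, n=29
p_obs = C(18,8)·C(11,3)/C(29,11); sum pmf over tables with pmf ≤ p_obs
p-value (two-sided) = 0.44856
At α=0.05: p ≥ α → fail to reject H₀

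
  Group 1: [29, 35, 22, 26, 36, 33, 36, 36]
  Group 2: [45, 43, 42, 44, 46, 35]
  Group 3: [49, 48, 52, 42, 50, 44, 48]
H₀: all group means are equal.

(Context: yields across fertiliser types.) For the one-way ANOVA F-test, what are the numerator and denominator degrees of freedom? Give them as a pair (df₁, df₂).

degrees of freedom = [2, 18]

k = 3 groups, N = 21 total
df = (k−1, N−k) = (3−1, 21−3) = (2, 18)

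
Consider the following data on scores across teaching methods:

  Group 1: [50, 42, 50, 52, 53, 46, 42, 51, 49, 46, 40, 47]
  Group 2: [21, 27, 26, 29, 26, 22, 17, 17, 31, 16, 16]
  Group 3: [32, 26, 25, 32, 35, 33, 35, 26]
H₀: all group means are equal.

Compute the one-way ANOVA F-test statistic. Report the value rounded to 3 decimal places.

Group means [47.33, 22.55, 30.50], grand mean 34.194
SSB = Σnᵢ(x̄ᵢ−x̄)² = 3673.445; SSW = ΣΣ(x−x̄ᵢ)² = 627.394
MSB = 3673.445/2 = 1836.7224; MSW = 627.394/28 = 22.4069
F = MSB/MSW = 81.9712
df = (2, 28)

test statistic = 81.971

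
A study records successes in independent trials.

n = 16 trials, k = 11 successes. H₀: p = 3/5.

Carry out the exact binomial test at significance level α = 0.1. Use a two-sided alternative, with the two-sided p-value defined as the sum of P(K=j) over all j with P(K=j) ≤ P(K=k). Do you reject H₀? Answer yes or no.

Exact binomial: n=16, k=11, p₀=3/5=0.6000
P(X=j) = C(n,j)·p₀^j·(1−p₀)^(n−j); p = Σ P(X=j) over j with P(X=j) ≤ P(X=11)
p-value (two-sided) = 0.61278
At α=0.1: p ≥ α → fail to reject H₀

reject H₀: no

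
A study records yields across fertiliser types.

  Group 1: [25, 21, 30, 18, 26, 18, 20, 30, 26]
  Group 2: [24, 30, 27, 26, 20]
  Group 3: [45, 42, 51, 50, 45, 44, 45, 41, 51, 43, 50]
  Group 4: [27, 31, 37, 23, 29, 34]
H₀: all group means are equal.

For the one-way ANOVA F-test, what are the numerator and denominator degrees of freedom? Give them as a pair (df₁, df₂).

k = 4 groups, N = 31 total
df = (k−1, N−k) = (4−1, 31−4) = (3, 27)

degrees of freedom = [3, 27]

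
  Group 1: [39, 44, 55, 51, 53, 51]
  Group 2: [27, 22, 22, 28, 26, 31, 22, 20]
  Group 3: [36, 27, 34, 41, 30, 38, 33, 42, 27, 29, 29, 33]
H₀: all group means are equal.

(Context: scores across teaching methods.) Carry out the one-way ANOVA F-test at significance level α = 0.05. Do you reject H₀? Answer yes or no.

Group means [48.83, 24.75, 33.25], grand mean 34.231
SSB = Σnᵢ(x̄ᵢ−x̄)² = 2010.032; SSW = ΣΣ(x−x̄ᵢ)² = 578.583
MSB = 2010.032/2 = 1005.0160; MSW = 578.583/23 = 25.1558
F = MSB/MSW = 39.9517
df = (2, 23)
p-value (upper-tail) = 0.00000
At α=0.05: p < α → reject H₀

reject H₀: yes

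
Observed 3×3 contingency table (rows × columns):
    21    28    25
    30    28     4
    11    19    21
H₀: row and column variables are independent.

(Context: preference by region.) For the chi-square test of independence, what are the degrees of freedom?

df = (r−1)(c−1) = (3−1)·(3−1) = 4

degrees of freedom = 4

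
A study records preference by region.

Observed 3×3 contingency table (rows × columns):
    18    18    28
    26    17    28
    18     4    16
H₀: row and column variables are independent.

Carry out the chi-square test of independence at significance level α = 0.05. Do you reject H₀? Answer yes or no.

Row totals [64, 71, 38], col totals [62, 39, 72], n=173
χ² = (18−22.94)²/22.94 + (18−14.43)²/14.43 + (28−26.64)²/26.64 + (26−25.45)²/25.45 + (17−16.01)²/16.01 + (28−29.55)²/29.55 + (18−13.62)²/13.62 + (4−8.57)²/8.57 + (16−15.82)²/15.82 = 6.0179
df = 4
p-value (upper-tail) = 0.19782
At α=0.05: p ≥ α → fail to reject H₀

reject H₀: no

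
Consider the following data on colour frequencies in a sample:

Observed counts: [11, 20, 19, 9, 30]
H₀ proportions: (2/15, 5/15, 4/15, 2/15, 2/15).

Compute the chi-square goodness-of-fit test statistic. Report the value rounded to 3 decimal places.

test statistic = 32.559

n = 89; E_i = n·p_i = [11.87, 29.67, 23.73, 11.87, 11.87]
χ² = (11−11.87)²/11.87 + (20−29.67)²/29.67 + (19−23.73)²/23.73 + (9−11.87)²/11.87 + (30−11.87)²/11.87 = 32.5590
df = 4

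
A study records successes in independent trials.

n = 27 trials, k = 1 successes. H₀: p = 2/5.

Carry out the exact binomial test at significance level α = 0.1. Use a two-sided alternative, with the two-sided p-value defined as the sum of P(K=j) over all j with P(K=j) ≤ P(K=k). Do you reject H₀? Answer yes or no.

Exact binomial: n=27, k=1, p₀=2/5=0.4000
P(X=j) = C(n,j)·p₀^j·(1−p₀)^(n−j); p = Σ P(X=j) over j with P(X=j) ≤ P(X=1)
p-value (two-sided) = 0.00003
At α=0.1: p < α → reject H₀

reject H₀: yes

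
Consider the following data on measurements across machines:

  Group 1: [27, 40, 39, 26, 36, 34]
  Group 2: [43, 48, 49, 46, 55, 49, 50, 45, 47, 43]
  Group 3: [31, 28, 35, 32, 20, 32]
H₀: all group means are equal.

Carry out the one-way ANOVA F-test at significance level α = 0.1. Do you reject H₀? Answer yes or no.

Group means [33.67, 47.50, 29.67], grand mean 38.864
SSB = Σnᵢ(x̄ᵢ−x̄)² = 1415.424; SSW = ΣΣ(x−x̄ᵢ)² = 431.167
MSB = 1415.424/2 = 707.7121; MSW = 431.167/19 = 22.6930
F = MSB/MSW = 31.1864
df = (2, 19)
p-value (upper-tail) = 0.00000
At α=0.1: p < α → reject H₀

reject H₀: yes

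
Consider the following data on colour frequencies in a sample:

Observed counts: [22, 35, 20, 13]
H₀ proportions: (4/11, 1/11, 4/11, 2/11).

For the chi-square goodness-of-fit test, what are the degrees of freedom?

degrees of freedom = 3

df = k − 1 = 4 − 1 = 3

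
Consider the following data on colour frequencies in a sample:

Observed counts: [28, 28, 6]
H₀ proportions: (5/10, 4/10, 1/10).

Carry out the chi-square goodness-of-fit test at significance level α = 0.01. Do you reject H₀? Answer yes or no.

n = 62; E_i = n·p_i = [31.00, 24.80, 6.20]
χ² = (28−31.00)²/31.00 + (28−24.80)²/24.80 + (6−6.20)²/6.20 = 0.7097
df = 2
p-value (upper-tail) = 0.70129
At α=0.01: p ≥ α → fail to reject H₀

reject H₀: no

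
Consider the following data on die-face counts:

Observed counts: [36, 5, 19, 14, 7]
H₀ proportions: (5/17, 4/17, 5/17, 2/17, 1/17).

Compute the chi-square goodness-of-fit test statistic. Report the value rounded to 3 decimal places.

n = 81; E_i = n·p_i = [23.82, 19.06, 23.82, 9.53, 4.76]
χ² = (36−23.82)²/23.82 + (5−19.06)²/19.06 + (19−23.82)²/23.82 + (14−9.53)²/9.53 + (7−4.76)²/4.76 = 20.7167
df = 4

test statistic = 20.717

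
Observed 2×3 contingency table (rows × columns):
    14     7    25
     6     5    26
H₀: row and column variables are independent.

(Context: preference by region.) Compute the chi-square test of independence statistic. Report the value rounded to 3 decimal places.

test statistic = 2.608

Row totals [46, 37], col totals [20, 12, 51], n=83
χ² = (14−11.08)²/11.08 + (7−6.65)²/6.65 + (25−28.27)²/28.27 + (6−8.92)²/8.92 + (5−5.35)²/5.35 + (26−22.73)²/22.73 = 2.6077
df = 2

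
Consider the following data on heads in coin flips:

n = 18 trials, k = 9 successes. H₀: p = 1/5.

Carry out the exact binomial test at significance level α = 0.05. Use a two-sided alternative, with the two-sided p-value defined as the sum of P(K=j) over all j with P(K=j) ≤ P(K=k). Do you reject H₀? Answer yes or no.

Exact binomial: n=18, k=9, p₀=1/5=0.2000
P(X=j) = C(n,j)·p₀^j·(1−p₀)^(n−j); p = Σ P(X=j) over j with P(X=j) ≤ P(X=9)
p-value (two-sided) = 0.00425
At α=0.05: p < α → reject H₀

reject H₀: yes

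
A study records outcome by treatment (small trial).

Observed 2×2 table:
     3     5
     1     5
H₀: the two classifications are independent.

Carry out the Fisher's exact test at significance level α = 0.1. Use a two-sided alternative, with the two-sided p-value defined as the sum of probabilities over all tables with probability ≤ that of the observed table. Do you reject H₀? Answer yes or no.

reject H₀: no

Margins: r₁=8, r₂=6, c₁=4, c₂=10, n=14
p_obs = C(8,3)·C(6,1)/C(14,4); sum pmf over tables with pmf ≤ p_obs
p-value (two-sided) = 0.58042
At α=0.1: p ≥ α → fail to reject H₀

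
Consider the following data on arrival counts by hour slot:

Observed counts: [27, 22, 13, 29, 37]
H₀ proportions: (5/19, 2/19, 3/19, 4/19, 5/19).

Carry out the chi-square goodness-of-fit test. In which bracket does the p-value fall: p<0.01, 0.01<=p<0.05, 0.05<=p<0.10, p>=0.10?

n = 128; E_i = n·p_i = [33.68, 13.47, 20.21, 26.95, 33.68]
χ² = (27−33.68)²/33.68 + (22−13.47)²/13.47 + (13−20.21)²/20.21 + (29−26.95)²/26.95 + (37−33.68)²/33.68 = 9.7772
df = 4
p-value (upper-tail) = 0.04435
→ bracket: 0.01<=p<0.05

p-value bracket: 0.01<=p<0.05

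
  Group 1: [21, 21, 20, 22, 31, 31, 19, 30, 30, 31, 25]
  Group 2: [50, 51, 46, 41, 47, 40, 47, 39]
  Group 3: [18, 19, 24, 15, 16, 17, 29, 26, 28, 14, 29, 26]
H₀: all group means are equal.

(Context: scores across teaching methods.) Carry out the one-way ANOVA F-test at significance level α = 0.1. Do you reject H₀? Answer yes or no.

Group means [25.55, 45.12, 21.75], grand mean 29.129
SSB = Σnᵢ(x̄ᵢ−x̄)² = 2841.632; SSW = ΣΣ(x−x̄ᵢ)² = 771.852
MSB = 2841.632/2 = 1420.8158; MSW = 771.852/28 = 27.5662
F = MSB/MSW = 51.5420
df = (2, 28)
p-value (upper-tail) = 0.00000
At α=0.1: p < α → reject H₀

reject H₀: yes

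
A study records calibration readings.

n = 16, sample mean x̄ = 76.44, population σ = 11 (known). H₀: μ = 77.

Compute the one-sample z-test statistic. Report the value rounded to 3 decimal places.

SE = σ/√n = 11/√16 = 2.7500
z = (x̄−μ₀)/SE = (76.44−77)/2.7500 = -0.2036

test statistic = -0.204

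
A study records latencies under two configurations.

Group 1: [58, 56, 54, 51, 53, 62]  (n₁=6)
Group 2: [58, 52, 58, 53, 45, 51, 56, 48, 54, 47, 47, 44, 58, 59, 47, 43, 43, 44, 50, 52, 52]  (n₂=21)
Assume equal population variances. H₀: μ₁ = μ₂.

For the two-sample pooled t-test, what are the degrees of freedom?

df = n₁ + n₂ − 2 = 6 + 21 − 2 = 25

degrees of freedom = 25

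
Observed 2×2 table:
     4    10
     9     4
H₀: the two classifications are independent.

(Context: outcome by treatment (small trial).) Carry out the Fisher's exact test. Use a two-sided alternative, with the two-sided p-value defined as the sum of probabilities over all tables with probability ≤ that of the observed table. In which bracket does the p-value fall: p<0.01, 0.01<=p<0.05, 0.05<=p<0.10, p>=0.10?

Margins: r₁=14, r₂=13, c₁=13, c₂=14, n=27
p_obs = C(14,4)·C(13,9)/C(27,13); sum pmf over tables with pmf ≤ p_obs
p-value (two-sided) = 0.05698
→ bracket: 0.05<=p<0.10

p-value bracket: 0.05<=p<0.10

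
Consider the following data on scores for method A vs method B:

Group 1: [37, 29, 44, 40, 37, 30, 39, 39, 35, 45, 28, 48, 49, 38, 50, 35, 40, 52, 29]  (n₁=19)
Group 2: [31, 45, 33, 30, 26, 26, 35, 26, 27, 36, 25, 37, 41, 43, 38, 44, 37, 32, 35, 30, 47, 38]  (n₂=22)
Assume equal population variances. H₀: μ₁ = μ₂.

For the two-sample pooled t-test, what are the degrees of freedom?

df = n₁ + n₂ − 2 = 19 + 22 − 2 = 39

degrees of freedom = 39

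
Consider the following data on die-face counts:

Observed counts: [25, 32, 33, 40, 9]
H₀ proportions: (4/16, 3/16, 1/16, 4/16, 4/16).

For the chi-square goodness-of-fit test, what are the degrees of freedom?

df = k − 1 = 5 − 1 = 4

degrees of freedom = 4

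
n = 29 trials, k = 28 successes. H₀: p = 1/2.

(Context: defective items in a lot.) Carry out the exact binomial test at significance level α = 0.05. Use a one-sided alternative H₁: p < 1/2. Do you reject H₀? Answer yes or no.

Exact binomial: n=29, k=28, p₀=1/2=0.5000
P(X≤28) from Σ C(n,i)·p₀^i·(1−p₀)^(n−i)
p-value (one-sided, H₁ less) = 1.00000
At α=0.05: p ≥ α → fail to reject H₀

reject H₀: no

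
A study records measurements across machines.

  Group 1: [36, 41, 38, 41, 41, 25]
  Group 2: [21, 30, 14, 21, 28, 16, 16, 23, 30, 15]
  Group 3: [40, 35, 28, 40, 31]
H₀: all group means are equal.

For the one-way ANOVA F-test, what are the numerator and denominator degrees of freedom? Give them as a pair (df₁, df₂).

degrees of freedom = [2, 18]

k = 3 groups, N = 21 total
df = (k−1, N−k) = (3−1, 21−3) = (2, 18)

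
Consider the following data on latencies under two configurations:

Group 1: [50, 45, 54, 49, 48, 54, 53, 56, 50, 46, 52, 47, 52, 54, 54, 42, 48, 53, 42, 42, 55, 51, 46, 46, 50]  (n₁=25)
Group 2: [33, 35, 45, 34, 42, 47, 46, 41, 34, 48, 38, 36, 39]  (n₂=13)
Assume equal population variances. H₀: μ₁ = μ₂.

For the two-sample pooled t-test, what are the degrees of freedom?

df = n₁ + n₂ − 2 = 25 + 13 − 2 = 36

degrees of freedom = 36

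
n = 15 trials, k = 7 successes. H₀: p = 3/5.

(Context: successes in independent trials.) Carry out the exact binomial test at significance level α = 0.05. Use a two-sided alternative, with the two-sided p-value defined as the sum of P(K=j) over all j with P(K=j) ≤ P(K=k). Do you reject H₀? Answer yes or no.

Exact binomial: n=15, k=7, p₀=3/5=0.6000
P(X=j) = C(n,j)·p₀^j·(1−p₀)^(n−j); p = Σ P(X=j) over j with P(X=j) ≤ P(X=7)
p-value (two-sided) = 0.30361
At α=0.05: p ≥ α → fail to reject H₀

reject H₀: no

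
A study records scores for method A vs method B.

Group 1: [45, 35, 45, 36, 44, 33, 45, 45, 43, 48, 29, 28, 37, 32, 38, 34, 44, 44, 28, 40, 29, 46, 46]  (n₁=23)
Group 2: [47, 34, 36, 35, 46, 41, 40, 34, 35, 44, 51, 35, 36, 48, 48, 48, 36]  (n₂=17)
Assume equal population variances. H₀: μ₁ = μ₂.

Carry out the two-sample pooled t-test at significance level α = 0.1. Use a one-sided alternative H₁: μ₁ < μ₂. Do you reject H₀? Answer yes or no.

reject H₀: no

x̄₁=38.870, s₁=6.731, n₁=23
x̄₂=40.824, s₂=6.116, n₂=17
s_p² = [22·6.731² + 16·6.116²]/38 = 41.9758
SE = √(s_p²·(1/23+1/17)) = 2.0722
t = (38.870−40.824)/2.0722 = -0.9429
df = 38
p-value (one-sided, H₁ less) = 0.17584
At α=0.1: p ≥ α → fail to reject H₀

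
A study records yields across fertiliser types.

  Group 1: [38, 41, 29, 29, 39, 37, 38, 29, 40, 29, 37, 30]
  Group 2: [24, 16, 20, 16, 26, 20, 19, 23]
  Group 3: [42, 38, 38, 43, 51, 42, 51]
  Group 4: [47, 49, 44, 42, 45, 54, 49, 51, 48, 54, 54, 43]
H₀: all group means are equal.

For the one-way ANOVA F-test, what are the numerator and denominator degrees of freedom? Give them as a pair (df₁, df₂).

k = 4 groups, N = 39 total
df = (k−1, N−k) = (4−1, 39−4) = (3, 35)

degrees of freedom = [3, 35]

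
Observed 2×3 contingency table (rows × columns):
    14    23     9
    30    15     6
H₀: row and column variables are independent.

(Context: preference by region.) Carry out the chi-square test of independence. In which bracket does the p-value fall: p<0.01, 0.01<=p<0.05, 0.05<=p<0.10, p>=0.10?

p-value bracket: 0.01<=p<0.05

Row totals [46, 51], col totals [44, 38, 15], n=97
χ² = (14−20.87)²/20.87 + (23−18.02)²/18.02 + (9−7.11)²/7.11 + (30−23.13)²/23.13 + (15−19.98)²/19.98 + (6−7.89)²/7.89 = 7.8656
df = 2
p-value (upper-tail) = 0.01959
→ bracket: 0.01<=p<0.05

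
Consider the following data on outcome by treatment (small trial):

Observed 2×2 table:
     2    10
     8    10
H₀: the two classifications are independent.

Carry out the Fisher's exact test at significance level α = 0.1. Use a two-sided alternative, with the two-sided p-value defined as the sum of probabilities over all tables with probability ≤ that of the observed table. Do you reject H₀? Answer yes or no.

reject H₀: no

Margins: r₁=12, r₂=18, c₁=10, c₂=20, n=30
p_obs = C(12,2)·C(18,8)/C(30,10); sum pmf over tables with pmf ≤ p_obs
p-value (two-sided) = 0.23527
At α=0.1: p ≥ α → fail to reject H₀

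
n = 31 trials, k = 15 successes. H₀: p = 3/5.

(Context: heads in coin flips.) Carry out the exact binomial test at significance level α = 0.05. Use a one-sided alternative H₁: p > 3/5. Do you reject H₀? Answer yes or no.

reject H₀: no

Exact binomial: n=31, k=15, p₀=3/5=0.6000
P(X≥15) from Σ C(n,i)·p₀^i·(1−p₀)^(n−i)
p-value (one-sided, H₁ greater) = 0.93231
At α=0.05: p ≥ α → fail to reject H₀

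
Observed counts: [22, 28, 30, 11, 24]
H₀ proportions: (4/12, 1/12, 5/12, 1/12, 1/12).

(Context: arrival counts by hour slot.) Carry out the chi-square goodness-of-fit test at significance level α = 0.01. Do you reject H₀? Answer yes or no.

reject H₀: yes

n = 115; E_i = n·p_i = [38.33, 9.58, 47.92, 9.58, 9.58]
χ² = (22−38.33)²/38.33 + (28−9.58)²/9.58 + (30−47.92)²/47.92 + (11−9.58)²/9.58 + (24−9.58)²/9.58 = 70.9478
df = 4
p-value (upper-tail) = 0.00000
At α=0.01: p < α → reject H₀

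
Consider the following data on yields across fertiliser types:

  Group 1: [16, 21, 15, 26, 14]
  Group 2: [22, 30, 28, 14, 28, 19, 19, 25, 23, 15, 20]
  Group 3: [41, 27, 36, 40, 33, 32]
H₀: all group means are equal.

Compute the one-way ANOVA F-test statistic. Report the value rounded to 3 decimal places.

Group means [18.40, 22.09, 34.83], grand mean 24.727
SSB = Σnᵢ(x̄ᵢ−x̄)² = 889.421; SSW = ΣΣ(x−x̄ᵢ)² = 520.942
MSB = 889.421/2 = 444.7106; MSW = 520.942/19 = 27.4180
F = MSB/MSW = 16.2196
df = (2, 19)

test statistic = 16.220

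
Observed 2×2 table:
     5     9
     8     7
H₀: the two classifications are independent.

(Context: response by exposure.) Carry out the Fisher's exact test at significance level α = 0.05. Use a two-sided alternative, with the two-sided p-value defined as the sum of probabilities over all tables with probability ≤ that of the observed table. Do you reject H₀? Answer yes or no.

Margins: r₁=14, r₂=15, c₁=13, c₂=16, n=29
p_obs = C(14,5)·C(15,8)/C(29,13); sum pmf over tables with pmf ≤ p_obs
p-value (two-sided) = 0.46214
At α=0.05: p ≥ α → fail to reject H₀

reject H₀: no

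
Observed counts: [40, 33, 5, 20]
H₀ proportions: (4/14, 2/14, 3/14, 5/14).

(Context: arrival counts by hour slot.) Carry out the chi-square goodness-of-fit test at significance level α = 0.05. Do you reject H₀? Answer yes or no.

n = 98; E_i = n·p_i = [28.00, 14.00, 21.00, 35.00]
χ² = (40−28.00)²/28.00 + (33−14.00)²/14.00 + (5−21.00)²/21.00 + (20−35.00)²/35.00 = 49.5476
df = 3
p-value (upper-tail) = 0.00000
At α=0.05: p < α → reject H₀

reject H₀: yes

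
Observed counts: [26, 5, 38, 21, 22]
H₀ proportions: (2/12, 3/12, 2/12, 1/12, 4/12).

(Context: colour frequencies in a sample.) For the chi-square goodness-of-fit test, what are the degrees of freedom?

degrees of freedom = 4

df = k − 1 = 5 − 1 = 4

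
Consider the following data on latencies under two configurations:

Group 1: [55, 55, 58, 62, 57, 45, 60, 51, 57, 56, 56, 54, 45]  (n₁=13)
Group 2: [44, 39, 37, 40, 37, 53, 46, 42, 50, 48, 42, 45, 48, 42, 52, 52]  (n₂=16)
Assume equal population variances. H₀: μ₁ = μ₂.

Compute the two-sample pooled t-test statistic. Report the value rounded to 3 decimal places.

x̄₁=54.692, s₁=5.073, n₁=13
x̄₂=44.812, s₂=5.307, n₂=16
s_p² = [12·5.073² + 15·5.307²]/27 = 27.0817
SE = √(s_p²·(1/13+1/16)) = 1.9431
t = (54.692−44.812)/1.9431 = 5.0844
df = 27

test statistic = 5.084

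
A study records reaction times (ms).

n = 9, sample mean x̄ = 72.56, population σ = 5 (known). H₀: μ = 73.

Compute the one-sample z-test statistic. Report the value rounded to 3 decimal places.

test statistic = -0.264

SE = σ/√n = 5/√9 = 1.6667
z = (x̄−μ₀)/SE = (72.56−73)/1.6667 = -0.2640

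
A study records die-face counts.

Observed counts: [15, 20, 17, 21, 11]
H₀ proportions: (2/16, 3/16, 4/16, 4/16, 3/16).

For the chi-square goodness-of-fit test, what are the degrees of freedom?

degrees of freedom = 4

df = k − 1 = 5 − 1 = 4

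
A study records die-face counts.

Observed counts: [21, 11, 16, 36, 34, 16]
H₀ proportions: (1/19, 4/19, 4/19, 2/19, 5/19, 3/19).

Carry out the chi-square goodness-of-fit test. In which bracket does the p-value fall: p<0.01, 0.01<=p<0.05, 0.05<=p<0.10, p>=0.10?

n = 134; E_i = n·p_i = [7.05, 28.21, 28.21, 14.11, 35.26, 21.16]
χ² = (21−7.05)²/7.05 + (11−28.21)²/28.21 + (16−28.21)²/28.21 + (36−14.11)²/14.11 + (34−35.26)²/35.26 + (16−21.16)²/21.16 = 78.6558
df = 5
p-value (upper-tail) = 0.00000
→ bracket: p<0.01

p-value bracket: p<0.01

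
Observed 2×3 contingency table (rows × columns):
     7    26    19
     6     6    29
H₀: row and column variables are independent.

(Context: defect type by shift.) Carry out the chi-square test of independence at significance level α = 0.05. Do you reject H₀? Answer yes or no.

reject H₀: yes

Row totals [52, 41], col totals [13, 32, 48], n=93
χ² = (7−7.27)²/7.27 + (26−17.89)²/17.89 + (19−26.84)²/26.84 + (6−5.73)²/5.73 + (6−14.11)²/14.11 + (29−21.16)²/21.16 = 13.5487
df = 2
p-value (upper-tail) = 0.00114
At α=0.05: p < α → reject H₀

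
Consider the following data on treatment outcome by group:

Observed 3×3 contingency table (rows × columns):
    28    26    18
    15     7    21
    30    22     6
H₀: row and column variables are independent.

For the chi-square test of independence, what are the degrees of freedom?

df = (r−1)(c−1) = (3−1)·(3−1) = 4

degrees of freedom = 4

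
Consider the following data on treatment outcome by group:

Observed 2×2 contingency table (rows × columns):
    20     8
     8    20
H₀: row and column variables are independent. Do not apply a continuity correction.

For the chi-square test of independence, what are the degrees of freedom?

df = (r−1)(c−1) = (2−1)·(2−1) = 1

degrees of freedom = 1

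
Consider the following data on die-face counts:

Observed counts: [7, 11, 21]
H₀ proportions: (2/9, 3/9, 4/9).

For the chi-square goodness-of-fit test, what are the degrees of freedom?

degrees of freedom = 2

df = k − 1 = 3 − 1 = 2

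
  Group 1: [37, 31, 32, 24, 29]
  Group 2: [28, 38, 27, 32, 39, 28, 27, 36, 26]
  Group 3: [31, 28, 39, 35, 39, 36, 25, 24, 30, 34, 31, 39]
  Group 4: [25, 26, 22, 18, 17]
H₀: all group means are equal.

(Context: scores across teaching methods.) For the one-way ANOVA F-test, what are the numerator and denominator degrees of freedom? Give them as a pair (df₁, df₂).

degrees of freedom = [3, 27]

k = 4 groups, N = 31 total
df = (k−1, N−k) = (4−1, 31−4) = (3, 27)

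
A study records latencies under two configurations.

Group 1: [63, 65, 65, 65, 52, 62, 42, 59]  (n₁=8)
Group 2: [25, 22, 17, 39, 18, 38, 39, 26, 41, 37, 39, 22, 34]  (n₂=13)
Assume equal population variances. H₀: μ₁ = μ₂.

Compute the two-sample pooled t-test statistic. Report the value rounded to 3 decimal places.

x̄₁=59.125, s₁=8.202, n₁=8
x̄₂=30.538, s₂=8.996, n₂=13
s_p² = [7·8.202² + 12·8.996²]/19 = 75.9003
SE = √(s_p²·(1/8+1/13)) = 3.9148
t = (59.125−30.538)/3.9148 = 7.3021
df = 19

test statistic = 7.302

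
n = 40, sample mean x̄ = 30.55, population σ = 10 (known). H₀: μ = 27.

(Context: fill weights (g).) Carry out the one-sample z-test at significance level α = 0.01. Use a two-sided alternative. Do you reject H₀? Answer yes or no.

reject H₀: no

SE = σ/√n = 10/√40 = 1.5811
z = (x̄−μ₀)/SE = (30.55−27)/1.5811 = 2.2452
p-value (two-sided) = 0.02475
At α=0.01: p ≥ α → fail to reject H₀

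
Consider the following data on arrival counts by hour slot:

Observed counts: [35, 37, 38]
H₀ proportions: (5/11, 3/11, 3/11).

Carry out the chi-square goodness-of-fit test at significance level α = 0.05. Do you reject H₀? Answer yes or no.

reject H₀: yes

n = 110; E_i = n·p_i = [50.00, 30.00, 30.00]
χ² = (35−50.00)²/50.00 + (37−30.00)²/30.00 + (38−30.00)²/30.00 = 8.2667
df = 2
p-value (upper-tail) = 0.01603
At α=0.05: p < α → reject H₀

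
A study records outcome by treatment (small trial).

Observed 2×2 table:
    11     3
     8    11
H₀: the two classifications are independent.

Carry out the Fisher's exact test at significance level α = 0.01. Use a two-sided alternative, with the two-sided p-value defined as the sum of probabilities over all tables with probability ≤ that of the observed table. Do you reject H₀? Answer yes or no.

reject H₀: no

Margins: r₁=14, r₂=19, c₁=19, c₂=14, n=33
p_obs = C(14,11)·C(19,8)/C(33,19); sum pmf over tables with pmf ≤ p_obs
p-value (two-sided) = 0.07330
At α=0.01: p ≥ α → fail to reject H₀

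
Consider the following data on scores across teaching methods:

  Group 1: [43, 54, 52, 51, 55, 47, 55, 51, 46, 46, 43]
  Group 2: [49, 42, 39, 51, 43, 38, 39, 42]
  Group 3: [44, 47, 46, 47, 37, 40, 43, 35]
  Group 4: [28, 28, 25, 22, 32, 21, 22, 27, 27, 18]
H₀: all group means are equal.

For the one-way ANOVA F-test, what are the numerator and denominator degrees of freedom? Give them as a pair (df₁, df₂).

degrees of freedom = [3, 33]

k = 4 groups, N = 37 total
df = (k−1, N−k) = (4−1, 37−4) = (3, 33)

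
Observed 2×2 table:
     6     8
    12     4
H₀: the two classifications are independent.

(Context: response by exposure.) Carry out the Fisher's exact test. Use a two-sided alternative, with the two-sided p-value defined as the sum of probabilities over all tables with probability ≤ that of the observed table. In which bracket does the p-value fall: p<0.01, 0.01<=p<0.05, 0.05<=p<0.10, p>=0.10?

p-value bracket: p>=0.10

Margins: r₁=14, r₂=16, c₁=18, c₂=12, n=30
p_obs = C(14,6)·C(16,12)/C(30,18); sum pmf over tables with pmf ≤ p_obs
p-value (two-sided) = 0.13491
→ bracket: p>=0.10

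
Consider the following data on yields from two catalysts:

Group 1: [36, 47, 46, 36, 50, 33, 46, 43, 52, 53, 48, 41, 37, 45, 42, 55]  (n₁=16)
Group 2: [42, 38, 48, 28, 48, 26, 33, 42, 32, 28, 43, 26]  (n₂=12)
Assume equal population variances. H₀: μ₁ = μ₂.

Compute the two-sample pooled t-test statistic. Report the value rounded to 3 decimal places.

test statistic = 2.917

x̄₁=44.375, s₁=6.561, n₁=16
x̄₂=36.167, s₂=8.343, n₂=12
s_p² = [15·6.561² + 11·8.343²]/26 = 54.2853
SE = √(s_p²·(1/16+1/12)) = 2.8136
t = (44.375−36.167)/2.8136 = 2.9173
df = 26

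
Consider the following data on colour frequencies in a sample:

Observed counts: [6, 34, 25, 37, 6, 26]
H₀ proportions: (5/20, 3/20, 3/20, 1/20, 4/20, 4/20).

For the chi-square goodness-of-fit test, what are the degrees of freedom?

df = k − 1 = 6 − 1 = 5

degrees of freedom = 5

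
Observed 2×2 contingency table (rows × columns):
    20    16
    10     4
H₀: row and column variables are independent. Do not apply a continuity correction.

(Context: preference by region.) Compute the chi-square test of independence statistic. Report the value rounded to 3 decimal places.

Row totals [36, 14], col totals [30, 20], n=50
χ² = (20−21.60)²/21.60 + (16−14.40)²/14.40 + (10−8.40)²/8.40 + (4−5.60)²/5.60 = 1.0582
df = 1

test statistic = 1.058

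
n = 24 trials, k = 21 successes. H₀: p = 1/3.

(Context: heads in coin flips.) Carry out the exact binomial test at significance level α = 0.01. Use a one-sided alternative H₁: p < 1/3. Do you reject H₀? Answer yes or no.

Exact binomial: n=24, k=21, p₀=1/3=0.3333
P(X≤21) from Σ C(n,i)·p₀^i·(1−p₀)^(n−i)
p-value (one-sided, H₁ less) = 1.00000
At α=0.01: p ≥ α → fail to reject H₀

reject H₀: no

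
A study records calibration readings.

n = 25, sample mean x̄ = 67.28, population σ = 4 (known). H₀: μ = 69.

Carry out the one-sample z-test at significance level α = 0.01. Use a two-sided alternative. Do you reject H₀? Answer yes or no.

reject H₀: no

SE = σ/√n = 4/√25 = 0.8000
z = (x̄−μ₀)/SE = (67.28−69)/0.8000 = -2.1500
p-value (two-sided) = 0.03156
At α=0.01: p ≥ α → fail to reject H₀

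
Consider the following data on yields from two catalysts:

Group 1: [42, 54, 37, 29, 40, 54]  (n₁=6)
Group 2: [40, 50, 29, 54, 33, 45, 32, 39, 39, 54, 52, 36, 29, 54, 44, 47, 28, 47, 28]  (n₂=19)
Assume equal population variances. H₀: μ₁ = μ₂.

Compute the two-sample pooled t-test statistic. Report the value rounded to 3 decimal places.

test statistic = 0.361

x̄₁=42.667, s₁=9.832, n₁=6
x̄₂=41.053, s₂=9.460, n₂=19
s_p² = [5·9.832² + 18·9.460²]/23 = 91.0557
SE = √(s_p²·(1/6+1/19)) = 4.4686
t = (42.667−41.053)/4.4686 = 0.3612
df = 23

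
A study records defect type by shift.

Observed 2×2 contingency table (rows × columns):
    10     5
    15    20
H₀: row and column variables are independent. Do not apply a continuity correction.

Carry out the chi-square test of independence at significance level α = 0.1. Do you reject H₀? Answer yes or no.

reject H₀: no

Row totals [15, 35], col totals [25, 25], n=50
χ² = (10−7.50)²/7.50 + (5−7.50)²/7.50 + (15−17.50)²/17.50 + (20−17.50)²/17.50 = 2.3810
df = 1
p-value (upper-tail) = 0.12282
At α=0.1: p ≥ α → fail to reject H₀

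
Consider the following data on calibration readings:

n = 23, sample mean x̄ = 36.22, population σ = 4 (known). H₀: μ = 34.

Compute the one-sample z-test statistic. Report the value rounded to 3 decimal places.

test statistic = 2.662

SE = σ/√n = 4/√23 = 0.8341
z = (x̄−μ₀)/SE = (36.22−34)/0.8341 = 2.6617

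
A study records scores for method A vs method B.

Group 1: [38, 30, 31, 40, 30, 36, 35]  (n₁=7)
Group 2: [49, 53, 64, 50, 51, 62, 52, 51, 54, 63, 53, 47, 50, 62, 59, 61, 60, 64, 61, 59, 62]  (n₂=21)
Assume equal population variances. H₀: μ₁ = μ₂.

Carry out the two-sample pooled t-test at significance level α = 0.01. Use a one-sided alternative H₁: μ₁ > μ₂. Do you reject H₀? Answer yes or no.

x̄₁=34.286, s₁=4.030, n₁=7
x̄₂=56.524, s₂=5.715, n₂=21
s_p² = [6·4.030² + 20·5.715²]/26 = 28.8718
SE = √(s_p²·(1/7+1/21)) = 2.3451
t = (34.286−56.524)/2.3451 = -9.4829
df = 26
p-value (one-sided, H₁ greater) = 1.00000
At α=0.01: p ≥ α → fail to reject H₀

reject H₀: no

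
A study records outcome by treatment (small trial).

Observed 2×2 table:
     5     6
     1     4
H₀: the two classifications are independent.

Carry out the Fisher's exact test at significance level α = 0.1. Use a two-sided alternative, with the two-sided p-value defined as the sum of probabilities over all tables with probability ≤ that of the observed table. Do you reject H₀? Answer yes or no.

reject H₀: no

Margins: r₁=11, r₂=5, c₁=6, c₂=10, n=16
p_obs = C(11,5)·C(5,1)/C(16,6); sum pmf over tables with pmf ≤ p_obs
p-value (two-sided) = 0.58791
At α=0.1: p ≥ α → fail to reject H₀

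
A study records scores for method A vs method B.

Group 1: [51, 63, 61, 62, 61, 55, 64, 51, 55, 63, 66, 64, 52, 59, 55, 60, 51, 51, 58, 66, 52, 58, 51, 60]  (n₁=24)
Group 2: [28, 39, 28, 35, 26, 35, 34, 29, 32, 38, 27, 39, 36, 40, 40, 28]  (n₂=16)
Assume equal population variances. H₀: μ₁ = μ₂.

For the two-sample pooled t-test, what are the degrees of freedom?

degrees of freedom = 38

df = n₁ + n₂ − 2 = 24 + 16 − 2 = 38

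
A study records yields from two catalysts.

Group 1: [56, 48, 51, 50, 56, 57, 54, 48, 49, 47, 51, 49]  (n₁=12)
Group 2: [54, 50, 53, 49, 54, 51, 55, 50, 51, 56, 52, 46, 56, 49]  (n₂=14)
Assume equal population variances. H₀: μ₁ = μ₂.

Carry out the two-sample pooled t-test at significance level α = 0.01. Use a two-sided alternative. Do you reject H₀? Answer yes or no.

x̄₁=51.333, s₁=3.525, n₁=12
x̄₂=51.857, s₂=2.958, n₂=14
s_p² = [11·3.525² + 13·2.958²]/24 = 10.4325
SE = √(s_p²·(1/12+1/14)) = 1.2707
t = (51.333−51.857)/1.2707 = -0.4122
df = 24
p-value (two-sided) = 0.68383
At α=0.01: p ≥ α → fail to reject H₀

reject H₀: no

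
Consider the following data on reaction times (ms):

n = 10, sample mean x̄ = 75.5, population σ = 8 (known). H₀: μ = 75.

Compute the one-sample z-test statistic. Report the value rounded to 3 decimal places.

test statistic = 0.198

SE = σ/√n = 8/√10 = 2.5298
z = (x̄−μ₀)/SE = (75.5−75)/2.5298 = 0.1976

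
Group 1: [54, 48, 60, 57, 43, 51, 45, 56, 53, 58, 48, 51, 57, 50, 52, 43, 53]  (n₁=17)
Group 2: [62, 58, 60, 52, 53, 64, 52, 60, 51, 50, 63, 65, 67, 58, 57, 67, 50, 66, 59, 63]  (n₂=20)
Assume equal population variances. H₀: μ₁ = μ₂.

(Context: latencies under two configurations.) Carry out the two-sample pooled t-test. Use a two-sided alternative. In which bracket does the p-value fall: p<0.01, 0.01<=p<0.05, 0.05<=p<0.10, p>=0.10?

p-value bracket: p<0.01

x̄₁=51.706, s₁=5.121, n₁=17
x̄₂=58.850, s₂=5.833, n₂=20
s_p² = [16·5.121² + 19·5.833²]/35 = 30.4594
SE = √(s_p²·(1/17+1/20)) = 1.8206
t = (51.706−58.850)/1.8206 = -3.9240
df = 35
p-value (two-sided) = 0.00039
→ bracket: p<0.01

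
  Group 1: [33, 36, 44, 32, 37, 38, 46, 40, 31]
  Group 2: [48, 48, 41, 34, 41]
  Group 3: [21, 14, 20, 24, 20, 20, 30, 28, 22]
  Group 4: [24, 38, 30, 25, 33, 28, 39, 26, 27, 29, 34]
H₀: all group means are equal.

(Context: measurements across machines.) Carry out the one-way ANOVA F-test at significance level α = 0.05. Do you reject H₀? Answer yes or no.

Group means [37.44, 42.40, 22.11, 30.27], grand mean 31.794
SSB = Σnᵢ(x̄ᵢ−x̄)² = 1719.066; SSW = ΣΣ(x−x̄ᵢ)² = 794.493
MSB = 1719.066/3 = 573.0220; MSW = 794.493/30 = 26.4831
F = MSB/MSW = 21.6373
df = (3, 30)
p-value (upper-tail) = 0.00000
At α=0.05: p < α → reject H₀

reject H₀: yes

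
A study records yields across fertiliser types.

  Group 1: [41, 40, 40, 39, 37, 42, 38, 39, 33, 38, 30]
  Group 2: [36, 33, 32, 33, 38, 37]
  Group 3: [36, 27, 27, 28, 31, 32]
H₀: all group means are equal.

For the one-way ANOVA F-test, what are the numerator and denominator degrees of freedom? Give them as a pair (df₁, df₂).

k = 3 groups, N = 23 total
df = (k−1, N−k) = (3−1, 23−3) = (2, 20)

degrees of freedom = [2, 20]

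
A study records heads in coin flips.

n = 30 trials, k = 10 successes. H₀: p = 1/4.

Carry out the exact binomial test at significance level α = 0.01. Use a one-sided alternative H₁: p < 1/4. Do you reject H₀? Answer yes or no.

Exact binomial: n=30, k=10, p₀=1/4=0.2500
P(X≤10) from Σ C(n,i)·p₀^i·(1−p₀)^(n−i)
p-value (one-sided, H₁ less) = 0.89427
At α=0.01: p ≥ α → fail to reject H₀

reject H₀: no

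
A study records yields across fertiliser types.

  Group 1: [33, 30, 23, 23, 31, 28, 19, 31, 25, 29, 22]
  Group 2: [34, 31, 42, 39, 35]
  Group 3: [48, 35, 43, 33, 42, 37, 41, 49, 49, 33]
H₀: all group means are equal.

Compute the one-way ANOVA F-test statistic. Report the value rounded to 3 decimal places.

test statistic = 19.602

Group means [26.73, 36.20, 41.00], grand mean 34.038
SSB = Σnᵢ(x̄ᵢ−x̄)² = 1095.980; SSW = ΣΣ(x−x̄ᵢ)² = 642.982
MSB = 1095.980/2 = 547.9899; MSW = 642.982/23 = 27.9557
F = MSB/MSW = 19.6021
df = (2, 23)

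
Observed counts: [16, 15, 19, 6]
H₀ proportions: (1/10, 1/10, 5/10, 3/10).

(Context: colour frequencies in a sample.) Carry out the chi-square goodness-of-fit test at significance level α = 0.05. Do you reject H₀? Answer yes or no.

reject H₀: yes

n = 56; E_i = n·p_i = [5.60, 5.60, 28.00, 16.80]
χ² = (16−5.60)²/5.60 + (15−5.60)²/5.60 + (19−28.00)²/28.00 + (6−16.80)²/16.80 = 44.9286
df = 3
p-value (upper-tail) = 0.00000
At α=0.05: p < α → reject H₀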